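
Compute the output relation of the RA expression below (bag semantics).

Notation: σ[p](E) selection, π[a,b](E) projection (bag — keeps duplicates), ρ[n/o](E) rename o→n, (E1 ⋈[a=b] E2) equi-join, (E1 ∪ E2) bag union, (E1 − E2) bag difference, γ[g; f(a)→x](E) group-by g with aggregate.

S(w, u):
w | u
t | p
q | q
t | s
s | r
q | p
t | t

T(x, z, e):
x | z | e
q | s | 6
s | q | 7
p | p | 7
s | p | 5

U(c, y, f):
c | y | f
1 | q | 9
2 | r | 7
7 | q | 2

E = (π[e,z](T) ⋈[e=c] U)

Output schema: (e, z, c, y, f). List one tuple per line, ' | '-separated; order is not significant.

Stepwise |·|:
  T → 4
  π[e,z](T) → 4
  U → 3
  (π[e,z](T) ⋈[e=c] U) → 2

== RESULT ==
e | z | c | y | f
7 | p | 7 | q | 2
7 | q | 7 | q | 2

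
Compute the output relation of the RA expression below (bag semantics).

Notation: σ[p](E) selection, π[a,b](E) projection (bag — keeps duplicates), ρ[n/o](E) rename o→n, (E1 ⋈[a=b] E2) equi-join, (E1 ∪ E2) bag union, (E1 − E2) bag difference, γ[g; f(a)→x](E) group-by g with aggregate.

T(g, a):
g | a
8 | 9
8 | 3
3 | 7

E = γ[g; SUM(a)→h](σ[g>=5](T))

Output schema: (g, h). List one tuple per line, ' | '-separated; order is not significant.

Stepwise |·|:
  T → 3
  σ[g>=5](T) → 2
  γ[g; SUM(a)→h](σ[g>=5](T)) → 1

== RESULT ==
g | h
8 | 12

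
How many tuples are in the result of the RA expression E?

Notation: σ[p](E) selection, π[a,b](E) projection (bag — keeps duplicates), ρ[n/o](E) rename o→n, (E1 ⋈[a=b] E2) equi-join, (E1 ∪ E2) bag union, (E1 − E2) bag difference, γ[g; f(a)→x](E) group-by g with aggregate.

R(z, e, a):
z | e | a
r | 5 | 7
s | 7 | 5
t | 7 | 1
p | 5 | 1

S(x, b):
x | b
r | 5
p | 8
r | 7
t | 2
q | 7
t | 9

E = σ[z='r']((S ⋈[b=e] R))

Stepwise |·|:
  S → 6
  R → 4
  (S ⋈[b=e] R) → 6
  σ[z='r']((S ⋈[b=e] R)) → 1

|E| = 1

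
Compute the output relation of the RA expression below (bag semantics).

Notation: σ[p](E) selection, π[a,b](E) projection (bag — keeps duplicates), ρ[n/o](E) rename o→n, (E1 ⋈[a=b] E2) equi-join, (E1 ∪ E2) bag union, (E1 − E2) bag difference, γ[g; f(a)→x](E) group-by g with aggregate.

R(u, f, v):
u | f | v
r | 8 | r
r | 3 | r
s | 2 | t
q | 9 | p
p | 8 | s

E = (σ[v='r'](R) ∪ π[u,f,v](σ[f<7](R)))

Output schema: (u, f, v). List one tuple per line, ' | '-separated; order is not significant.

Row counts bottom-up:
  R → 5
  σ[v='r'](R) → 2
  R → 5
  σ[f<7](R) → 2
  π[u,f,v](σ[f<7](R)) → 2
  (σ[v='r'](R) ∪ π[u,f,v](σ[f<7](R))) → 4

== RESULT ==
u | f | v
r | 3 | r
r | 3 | r
r | 8 | r
s | 2 | t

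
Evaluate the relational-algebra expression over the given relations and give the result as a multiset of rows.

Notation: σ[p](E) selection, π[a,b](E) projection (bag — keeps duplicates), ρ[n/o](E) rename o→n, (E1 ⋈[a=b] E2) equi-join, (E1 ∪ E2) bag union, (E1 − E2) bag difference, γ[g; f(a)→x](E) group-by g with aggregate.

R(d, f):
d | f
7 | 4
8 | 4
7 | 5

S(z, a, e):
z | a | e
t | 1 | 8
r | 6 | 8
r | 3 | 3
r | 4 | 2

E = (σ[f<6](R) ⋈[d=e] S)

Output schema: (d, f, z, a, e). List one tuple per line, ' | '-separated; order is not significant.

Per-node cardinality:
  R → 3
  σ[f<6](R) → 3
  S → 4
  (σ[f<6](R) ⋈[d=e] S) → 2

== RESULT ==
d | f | z | a | e
8 | 4 | r | 6 | 8
8 | 4 | t | 1 | 8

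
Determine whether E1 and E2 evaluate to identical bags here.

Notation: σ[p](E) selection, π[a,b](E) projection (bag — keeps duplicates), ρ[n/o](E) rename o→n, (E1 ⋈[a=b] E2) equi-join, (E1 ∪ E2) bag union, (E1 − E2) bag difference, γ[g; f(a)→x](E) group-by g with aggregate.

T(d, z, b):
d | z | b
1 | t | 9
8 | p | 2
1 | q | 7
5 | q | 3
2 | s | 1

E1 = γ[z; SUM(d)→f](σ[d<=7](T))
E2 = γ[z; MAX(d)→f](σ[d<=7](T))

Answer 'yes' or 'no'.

E1 stepwise |·|:
  T → 5
  σ[d<=7](T) → 4
  γ[z; SUM(d)→f](σ[d<=7](T)) → 3
E2 stepwise |·|:
  T → 5
  σ[d<=7](T) → 4
  γ[z; MAX(d)→f](σ[d<=7](T)) → 3

E1 result:
z | f
q | 6
s | 2
t | 1
E2 result:
z | f
q | 5
s | 2
t | 1
Witness: ('q', 5) appears 0× in E1 but 1× in E2.

no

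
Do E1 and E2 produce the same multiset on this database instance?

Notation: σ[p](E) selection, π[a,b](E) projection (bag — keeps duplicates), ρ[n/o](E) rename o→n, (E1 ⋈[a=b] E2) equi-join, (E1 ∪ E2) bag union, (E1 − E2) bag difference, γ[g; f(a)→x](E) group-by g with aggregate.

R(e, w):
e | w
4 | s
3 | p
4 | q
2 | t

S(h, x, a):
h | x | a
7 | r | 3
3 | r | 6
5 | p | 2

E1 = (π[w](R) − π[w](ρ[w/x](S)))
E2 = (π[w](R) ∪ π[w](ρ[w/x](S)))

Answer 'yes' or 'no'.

E1 per-node cardinality:
  R → 4
  π[w](R) → 4
  S → 3
  ρ[w/x](S) → 3
  π[w](ρ[w/x](S)) → 3
  (π[w](R) − π[w](ρ[w/x](S))) → 3
E2 per-node cardinality:
  R → 4
  π[w](R) → 4
  S → 3
  ρ[w/x](S) → 3
  π[w](ρ[w/x](S)) → 3
  (π[w](R) ∪ π[w](ρ[w/x](S))) → 7

E1 result:
w
q
s
t
E2 result:
w
p
p
q
r
r
s
t
Witness: ('p',) appears 0× in E1 but 2× in E2.

no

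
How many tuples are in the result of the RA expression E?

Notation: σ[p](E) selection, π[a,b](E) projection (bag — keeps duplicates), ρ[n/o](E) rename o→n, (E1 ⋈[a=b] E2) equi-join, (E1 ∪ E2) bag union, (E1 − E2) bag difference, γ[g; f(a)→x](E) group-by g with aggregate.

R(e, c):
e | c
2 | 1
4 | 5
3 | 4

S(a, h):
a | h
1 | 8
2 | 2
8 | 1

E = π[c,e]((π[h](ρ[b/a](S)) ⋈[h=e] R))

Stepwise |·|:
  S → 3
  ρ[b/a](S) → 3
  π[h](ρ[b/a](S)) → 3
  R → 3
  (π[h](ρ[b/a](S)) ⋈[h=e] R) → 1
  π[c,e]((π[h](ρ[b/a](S)) ⋈[h=e] R)) → 1

|E| = 1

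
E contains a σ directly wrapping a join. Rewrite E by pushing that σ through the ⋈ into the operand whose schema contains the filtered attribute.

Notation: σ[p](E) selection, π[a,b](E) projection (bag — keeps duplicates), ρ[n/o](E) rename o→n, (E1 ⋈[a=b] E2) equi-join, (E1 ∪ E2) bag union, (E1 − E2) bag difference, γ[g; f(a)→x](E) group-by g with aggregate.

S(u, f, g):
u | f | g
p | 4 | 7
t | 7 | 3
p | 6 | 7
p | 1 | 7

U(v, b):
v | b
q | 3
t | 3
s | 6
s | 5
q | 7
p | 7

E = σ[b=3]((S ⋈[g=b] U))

σ filters on b, owned by the right side.
E' = (S ⋈[g=b] σ[b=3](U))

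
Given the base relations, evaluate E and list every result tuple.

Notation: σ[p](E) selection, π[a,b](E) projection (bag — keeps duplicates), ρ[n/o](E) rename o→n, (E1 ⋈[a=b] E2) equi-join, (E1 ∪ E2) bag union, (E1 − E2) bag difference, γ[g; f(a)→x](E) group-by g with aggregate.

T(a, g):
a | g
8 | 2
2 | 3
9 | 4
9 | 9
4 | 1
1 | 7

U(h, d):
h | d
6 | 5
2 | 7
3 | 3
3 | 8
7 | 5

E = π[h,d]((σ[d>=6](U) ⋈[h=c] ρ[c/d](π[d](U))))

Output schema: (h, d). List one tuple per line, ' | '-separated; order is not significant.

Stepwise |·|:
  U → 5
  σ[d>=6](U) → 2
  U → 5
  π[d](U) → 5
  ρ[c/d](π[d](U)) → 5
  (σ[d>=6](U) ⋈[h=c] ρ[c/d](π[d](U))) → 1
  π[h,d]((σ[d>=6](U) ⋈[h=c] ρ[c/d](π[d](U)))) → 1

== RESULT ==
h | d
3 | 8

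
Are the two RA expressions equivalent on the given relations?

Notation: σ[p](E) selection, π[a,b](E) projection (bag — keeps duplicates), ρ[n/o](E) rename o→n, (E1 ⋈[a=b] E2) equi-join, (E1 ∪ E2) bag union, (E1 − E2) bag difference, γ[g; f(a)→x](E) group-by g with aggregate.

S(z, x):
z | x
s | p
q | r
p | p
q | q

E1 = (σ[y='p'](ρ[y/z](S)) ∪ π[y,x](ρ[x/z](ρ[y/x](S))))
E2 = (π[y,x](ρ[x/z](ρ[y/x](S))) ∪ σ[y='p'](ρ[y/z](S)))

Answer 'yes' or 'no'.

E1 stepwise |·|:
  S → 4
  ρ[y/z](S) → 4
  σ[y='p'](ρ[y/z](S)) → 1
  S → 4
  ρ[y/x](S) → 4
  ρ[x/z](ρ[y/x](S)) → 4
  π[y,x](ρ[x/z](ρ[y/x](S))) → 4
  (σ[y='p'](ρ[y/z](S)) ∪ π[y,x](ρ[x/z](ρ[y/x](S)))) → 5
E2 stepwise |·|:
  S → 4
  ρ[y/x](S) → 4
  ρ[x/z](ρ[y/x](S)) → 4
  π[y,x](ρ[x/z](ρ[y/x](S))) → 4
  S → 4
  ρ[y/z](S) → 4
  σ[y='p'](ρ[y/z](S)) → 1
  (π[y,x](ρ[x/z](ρ[y/x](S))) ∪ σ[y='p'](ρ[y/z](S))) → 5

E1 and E2 produce the same multiset:
y | x
p | p
p | p
p | s
q | q
r | q

yes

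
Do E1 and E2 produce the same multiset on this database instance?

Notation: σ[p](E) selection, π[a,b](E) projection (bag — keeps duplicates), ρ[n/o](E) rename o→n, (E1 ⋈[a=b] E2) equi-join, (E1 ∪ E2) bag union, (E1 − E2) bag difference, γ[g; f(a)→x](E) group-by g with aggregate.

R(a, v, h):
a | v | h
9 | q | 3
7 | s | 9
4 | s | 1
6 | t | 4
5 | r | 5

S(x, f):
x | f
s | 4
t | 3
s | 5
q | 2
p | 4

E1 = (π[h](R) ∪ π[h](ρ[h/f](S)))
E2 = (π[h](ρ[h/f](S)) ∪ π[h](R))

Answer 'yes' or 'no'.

E1 stepwise |·|:
  R → 5
  π[h](R) → 5
  S → 5
  ρ[h/f](S) → 5
  π[h](ρ[h/f](S)) → 5
  (π[h](R) ∪ π[h](ρ[h/f](S))) → 10
E2 stepwise |·|:
  S → 5
  ρ[h/f](S) → 5
  π[h](ρ[h/f](S)) → 5
  R → 5
  π[h](R) → 5
  (π[h](ρ[h/f](S)) ∪ π[h](R)) → 10

E1 and E2 produce the same multiset:
h
1
2
3
3
4
4
4
5
5
9

yes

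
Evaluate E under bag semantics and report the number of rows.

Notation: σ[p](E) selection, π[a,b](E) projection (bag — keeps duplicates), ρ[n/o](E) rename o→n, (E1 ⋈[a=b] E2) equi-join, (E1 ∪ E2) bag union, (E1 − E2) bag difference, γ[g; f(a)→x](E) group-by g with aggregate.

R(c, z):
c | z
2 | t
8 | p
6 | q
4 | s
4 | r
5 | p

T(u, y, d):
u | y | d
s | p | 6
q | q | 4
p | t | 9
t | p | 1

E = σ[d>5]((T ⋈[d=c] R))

Per-node cardinality:
  T → 4
  R → 6
  (T ⋈[d=c] R) → 3
  σ[d>5]((T ⋈[d=c] R)) → 1

|E| = 1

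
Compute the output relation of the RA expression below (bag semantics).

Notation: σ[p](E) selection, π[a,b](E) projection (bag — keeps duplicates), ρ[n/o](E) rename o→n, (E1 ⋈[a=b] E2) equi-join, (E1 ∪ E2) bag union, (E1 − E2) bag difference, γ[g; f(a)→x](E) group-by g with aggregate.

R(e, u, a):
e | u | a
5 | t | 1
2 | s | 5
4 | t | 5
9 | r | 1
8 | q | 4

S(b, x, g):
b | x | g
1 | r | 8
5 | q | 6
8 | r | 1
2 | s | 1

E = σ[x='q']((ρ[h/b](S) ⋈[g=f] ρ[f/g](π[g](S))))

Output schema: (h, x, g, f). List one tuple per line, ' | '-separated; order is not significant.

Row counts bottom-up:
  S → 4
  ρ[h/b](S) → 4
  S → 4
  π[g](S) → 4
  ρ[f/g](π[g](S)) → 4
  (ρ[h/b](S) ⋈[g=f] ρ[f/g](π[g](S))) → 6
  σ[x='q']((ρ[h/b](S) ⋈[g=f] ρ[f/g](π[g](S)))) → 1

== RESULT ==
h | x | g | f
5 | q | 6 | 6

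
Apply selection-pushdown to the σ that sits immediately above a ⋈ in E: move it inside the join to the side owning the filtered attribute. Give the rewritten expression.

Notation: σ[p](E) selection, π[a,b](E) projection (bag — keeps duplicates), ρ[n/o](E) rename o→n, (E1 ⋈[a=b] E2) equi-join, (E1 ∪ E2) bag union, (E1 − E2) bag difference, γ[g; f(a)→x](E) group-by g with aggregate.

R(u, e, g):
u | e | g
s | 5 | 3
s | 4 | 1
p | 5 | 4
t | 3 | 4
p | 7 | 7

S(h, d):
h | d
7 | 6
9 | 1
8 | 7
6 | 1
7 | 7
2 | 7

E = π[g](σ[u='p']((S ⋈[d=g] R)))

σ filters on u, owned by the right side.
E' = π[g]((S ⋈[d=g] σ[u='p'](R)))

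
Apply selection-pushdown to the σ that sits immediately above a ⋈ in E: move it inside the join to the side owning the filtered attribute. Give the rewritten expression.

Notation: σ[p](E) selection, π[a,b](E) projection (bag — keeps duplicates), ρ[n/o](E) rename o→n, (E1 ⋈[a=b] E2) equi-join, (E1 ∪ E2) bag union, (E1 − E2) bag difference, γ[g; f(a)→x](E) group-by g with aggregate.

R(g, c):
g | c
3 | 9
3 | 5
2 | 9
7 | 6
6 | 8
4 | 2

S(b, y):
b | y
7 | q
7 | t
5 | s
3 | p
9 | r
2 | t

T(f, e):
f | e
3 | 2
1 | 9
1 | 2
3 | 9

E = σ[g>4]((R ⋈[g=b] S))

σ filters on g, owned by the left side.
E' = (σ[g>4](R) ⋈[g=b] S)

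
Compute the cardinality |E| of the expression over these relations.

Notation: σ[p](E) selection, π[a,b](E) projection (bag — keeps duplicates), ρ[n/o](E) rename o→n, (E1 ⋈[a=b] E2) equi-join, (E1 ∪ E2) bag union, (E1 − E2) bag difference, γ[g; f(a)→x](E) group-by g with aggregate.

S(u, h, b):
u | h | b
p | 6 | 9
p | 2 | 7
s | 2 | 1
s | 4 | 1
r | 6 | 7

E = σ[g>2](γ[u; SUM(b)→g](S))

Stepwise |·|:
  S → 5
  γ[u; SUM(b)→g](S) → 3
  σ[g>2](γ[u; SUM(b)→g](S)) → 2

|E| = 2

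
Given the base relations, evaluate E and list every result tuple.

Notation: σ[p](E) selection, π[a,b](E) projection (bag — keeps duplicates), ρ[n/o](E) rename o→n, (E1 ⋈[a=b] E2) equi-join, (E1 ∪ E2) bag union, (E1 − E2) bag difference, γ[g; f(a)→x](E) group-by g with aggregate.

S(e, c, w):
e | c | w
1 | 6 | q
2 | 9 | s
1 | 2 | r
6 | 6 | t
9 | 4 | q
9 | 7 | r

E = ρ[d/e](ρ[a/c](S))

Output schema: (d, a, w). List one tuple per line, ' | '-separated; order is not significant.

Row counts bottom-up:
  S → 6
  ρ[a/c](S) → 6
  ρ[d/e](ρ[a/c](S)) → 6

== RESULT ==
d | a | w
1 | 2 | r
1 | 6 | q
2 | 9 | s
6 | 6 | t
9 | 4 | q
9 | 7 | r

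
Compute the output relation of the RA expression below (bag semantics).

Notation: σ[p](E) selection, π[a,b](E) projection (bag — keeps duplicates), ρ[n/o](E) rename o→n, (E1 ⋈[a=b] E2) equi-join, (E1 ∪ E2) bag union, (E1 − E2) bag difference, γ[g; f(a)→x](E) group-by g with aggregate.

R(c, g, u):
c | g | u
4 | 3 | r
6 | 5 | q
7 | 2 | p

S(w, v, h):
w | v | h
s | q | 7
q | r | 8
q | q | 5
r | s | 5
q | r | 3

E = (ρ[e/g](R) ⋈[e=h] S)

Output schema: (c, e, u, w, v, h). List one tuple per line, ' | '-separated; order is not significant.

Subexpression sizes:
  R → 3
  ρ[e/g](R) → 3
  S → 5
  (ρ[e/g](R) ⋈[e=h] S) → 3

== RESULT ==
c | e | u | w | v | h
4 | 3 | r | q | r | 3
6 | 5 | q | q | q | 5
6 | 5 | q | r | s | 5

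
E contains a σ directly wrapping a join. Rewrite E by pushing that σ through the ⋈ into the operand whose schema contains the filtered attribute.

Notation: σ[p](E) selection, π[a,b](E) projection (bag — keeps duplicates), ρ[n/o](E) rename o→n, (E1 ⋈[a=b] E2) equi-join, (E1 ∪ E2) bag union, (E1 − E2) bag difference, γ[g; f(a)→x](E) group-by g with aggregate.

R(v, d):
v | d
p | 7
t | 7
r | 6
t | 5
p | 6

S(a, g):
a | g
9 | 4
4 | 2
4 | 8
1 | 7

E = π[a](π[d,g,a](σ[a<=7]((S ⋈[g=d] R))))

σ filters on a, owned by the left side.
E' = π[a](π[d,g,a]((σ[a<=7](S) ⋈[g=d] R)))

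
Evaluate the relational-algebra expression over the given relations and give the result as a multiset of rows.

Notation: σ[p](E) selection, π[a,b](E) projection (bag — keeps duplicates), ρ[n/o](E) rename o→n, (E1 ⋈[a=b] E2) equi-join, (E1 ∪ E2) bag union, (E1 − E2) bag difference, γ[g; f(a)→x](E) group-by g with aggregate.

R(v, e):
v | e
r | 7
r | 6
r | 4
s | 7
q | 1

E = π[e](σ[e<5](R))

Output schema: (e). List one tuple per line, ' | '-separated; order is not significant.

Subexpression sizes:
  R → 5
  σ[e<5](R) → 2
  π[e](σ[e<5](R)) → 2

== RESULT ==
e
1
4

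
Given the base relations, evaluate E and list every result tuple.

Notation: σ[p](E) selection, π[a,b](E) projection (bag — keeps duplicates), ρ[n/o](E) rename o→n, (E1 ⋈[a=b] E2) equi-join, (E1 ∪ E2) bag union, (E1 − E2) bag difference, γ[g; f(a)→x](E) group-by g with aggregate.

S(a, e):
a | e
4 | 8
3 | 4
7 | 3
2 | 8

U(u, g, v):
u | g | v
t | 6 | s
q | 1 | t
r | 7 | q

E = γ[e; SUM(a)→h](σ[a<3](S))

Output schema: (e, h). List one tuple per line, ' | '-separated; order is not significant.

Stepwise |·|:
  S → 4
  σ[a<3](S) → 1
  γ[e; SUM(a)→h](σ[a<3](S)) → 1

== RESULT ==
e | h
8 | 2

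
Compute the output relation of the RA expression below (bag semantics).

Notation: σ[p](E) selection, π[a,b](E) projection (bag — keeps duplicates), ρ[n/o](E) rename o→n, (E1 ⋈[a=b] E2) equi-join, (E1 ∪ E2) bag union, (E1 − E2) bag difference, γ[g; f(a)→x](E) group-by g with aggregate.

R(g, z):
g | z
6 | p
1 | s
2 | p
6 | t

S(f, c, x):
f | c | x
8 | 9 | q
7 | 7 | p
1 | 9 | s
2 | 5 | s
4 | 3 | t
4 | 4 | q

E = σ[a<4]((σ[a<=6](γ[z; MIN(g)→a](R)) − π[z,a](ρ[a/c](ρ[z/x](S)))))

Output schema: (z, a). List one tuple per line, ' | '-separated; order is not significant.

Subexpression sizes:
  R → 4
  γ[z; MIN(g)→a](R) → 3
  σ[a<=6](γ[z; MIN(g)→a](R)) → 3
  S → 6
  ρ[z/x](S) → 6
  ρ[a/c](ρ[z/x](S)) → 6
  π[z,a](ρ[a/c](ρ[z/x](S))) → 6
  (σ[a<=6](γ[z; MIN(g)→a](R)) − π[z,a](ρ[a/c](ρ[z/x](S)))) → 3
  σ[a<4]((σ[a<=6](γ[z; MIN(g)→a](R)) − π[z,a](ρ[a/c](ρ[z/x](S))))) → 2

== RESULT ==
z | a
p | 2
s | 1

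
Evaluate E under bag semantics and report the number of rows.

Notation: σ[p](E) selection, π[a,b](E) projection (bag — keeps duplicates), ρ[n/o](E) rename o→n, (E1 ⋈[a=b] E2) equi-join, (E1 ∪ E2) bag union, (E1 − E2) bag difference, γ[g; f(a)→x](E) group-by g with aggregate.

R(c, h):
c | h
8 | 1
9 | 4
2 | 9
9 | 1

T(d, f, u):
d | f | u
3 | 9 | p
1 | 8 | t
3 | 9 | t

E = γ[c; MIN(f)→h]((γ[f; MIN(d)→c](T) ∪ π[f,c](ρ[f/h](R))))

Per-node cardinality:
  T → 3
  γ[f; MIN(d)→c](T) → 2
  R → 4
  ρ[f/h](R) → 4
  π[f,c](ρ[f/h](R)) → 4
  (γ[f; MIN(d)→c](T) ∪ π[f,c](ρ[f/h](R))) → 6
  γ[c; MIN(f)→h]((γ[f; MIN(d)→c](T) ∪ π[f,c](ρ[f/h](R)))) → 5

|E| = 5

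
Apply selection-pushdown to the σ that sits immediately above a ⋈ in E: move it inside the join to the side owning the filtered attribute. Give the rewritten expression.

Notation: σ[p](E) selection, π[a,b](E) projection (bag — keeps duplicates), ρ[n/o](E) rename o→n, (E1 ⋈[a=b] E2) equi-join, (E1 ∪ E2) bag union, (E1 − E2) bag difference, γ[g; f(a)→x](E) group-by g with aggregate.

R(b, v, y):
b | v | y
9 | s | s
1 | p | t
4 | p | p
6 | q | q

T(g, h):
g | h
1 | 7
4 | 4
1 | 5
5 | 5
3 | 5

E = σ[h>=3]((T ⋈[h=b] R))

σ filters on h, owned by the left side.
E' = (σ[h>=3](T) ⋈[h=b] R)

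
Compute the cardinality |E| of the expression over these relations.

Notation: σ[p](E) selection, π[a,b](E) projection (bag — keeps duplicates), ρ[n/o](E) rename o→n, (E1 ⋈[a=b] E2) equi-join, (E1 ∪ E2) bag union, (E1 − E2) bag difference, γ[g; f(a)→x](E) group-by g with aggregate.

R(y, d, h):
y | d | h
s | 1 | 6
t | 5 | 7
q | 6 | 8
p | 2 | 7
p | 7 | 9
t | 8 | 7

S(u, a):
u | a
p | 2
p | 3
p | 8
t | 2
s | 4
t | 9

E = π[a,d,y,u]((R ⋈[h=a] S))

Row counts bottom-up:
  R → 6
  S → 6
  (R ⋈[h=a] S) → 2
  π[a,d,y,u]((R ⋈[h=a] S)) → 2

|E| = 2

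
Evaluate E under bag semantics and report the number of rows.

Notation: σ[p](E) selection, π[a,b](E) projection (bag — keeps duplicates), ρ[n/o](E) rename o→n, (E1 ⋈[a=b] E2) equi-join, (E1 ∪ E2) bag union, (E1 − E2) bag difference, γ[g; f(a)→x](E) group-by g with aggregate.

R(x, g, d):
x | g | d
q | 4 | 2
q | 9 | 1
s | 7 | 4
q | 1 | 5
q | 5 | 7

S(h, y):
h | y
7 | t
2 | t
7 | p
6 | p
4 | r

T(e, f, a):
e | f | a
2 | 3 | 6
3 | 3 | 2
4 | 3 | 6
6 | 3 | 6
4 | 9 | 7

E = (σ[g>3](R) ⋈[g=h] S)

Row counts bottom-up:
  R → 5
  σ[g>3](R) → 4
  S → 5
  (σ[g>3](R) ⋈[g=h] S) → 3

|E| = 3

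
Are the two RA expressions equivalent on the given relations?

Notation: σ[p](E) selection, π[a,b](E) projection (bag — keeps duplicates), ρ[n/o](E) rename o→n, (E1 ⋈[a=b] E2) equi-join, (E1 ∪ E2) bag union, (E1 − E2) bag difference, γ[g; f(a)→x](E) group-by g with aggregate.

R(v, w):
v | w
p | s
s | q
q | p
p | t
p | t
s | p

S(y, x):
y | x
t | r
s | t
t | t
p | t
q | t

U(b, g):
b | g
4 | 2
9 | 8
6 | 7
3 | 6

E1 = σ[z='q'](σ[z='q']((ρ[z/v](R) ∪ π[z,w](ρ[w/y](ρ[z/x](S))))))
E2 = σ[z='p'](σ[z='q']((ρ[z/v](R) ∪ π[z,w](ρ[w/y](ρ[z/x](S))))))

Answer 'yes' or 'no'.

E1 per-node cardinality:
  R → 6
  ρ[z/v](R) → 6
  S → 5
  ρ[z/x](S) → 5
  ρ[w/y](ρ[z/x](S)) → 5
  π[z,w](ρ[w/y](ρ[z/x](S))) → 5
  (ρ[z/v](R) ∪ π[z,w](ρ[w/y](ρ[z/x](S)))) → 11
  σ[z='q']((ρ[z/v](R) ∪ π[z,w](ρ[w/y](ρ[z/x](S))))) → 1
  σ[z='q'](σ[z='q']((ρ[z/v](R) ∪ π[z,w](ρ[w/y](ρ[z/x](S)))))) → 1
E2 per-node cardinality:
  R → 6
  ρ[z/v](R) → 6
  S → 5
  ρ[z/x](S) → 5
  ρ[w/y](ρ[z/x](S)) → 5
  π[z,w](ρ[w/y](ρ[z/x](S))) → 5
  (ρ[z/v](R) ∪ π[z,w](ρ[w/y](ρ[z/x](S)))) → 11
  σ[z='q']((ρ[z/v](R) ∪ π[z,w](ρ[w/y](ρ[z/x](S))))) → 1
  σ[z='p'](σ[z='q']((ρ[z/v](R) ∪ π[z,w](ρ[w/y](ρ[z/x](S)))))) → 0

E1 result:
z | w
q | p
E2 result:
z | w
(0 rows)
Witness: ('q', 'p') appears 1× in E1 but 0× in E2.

no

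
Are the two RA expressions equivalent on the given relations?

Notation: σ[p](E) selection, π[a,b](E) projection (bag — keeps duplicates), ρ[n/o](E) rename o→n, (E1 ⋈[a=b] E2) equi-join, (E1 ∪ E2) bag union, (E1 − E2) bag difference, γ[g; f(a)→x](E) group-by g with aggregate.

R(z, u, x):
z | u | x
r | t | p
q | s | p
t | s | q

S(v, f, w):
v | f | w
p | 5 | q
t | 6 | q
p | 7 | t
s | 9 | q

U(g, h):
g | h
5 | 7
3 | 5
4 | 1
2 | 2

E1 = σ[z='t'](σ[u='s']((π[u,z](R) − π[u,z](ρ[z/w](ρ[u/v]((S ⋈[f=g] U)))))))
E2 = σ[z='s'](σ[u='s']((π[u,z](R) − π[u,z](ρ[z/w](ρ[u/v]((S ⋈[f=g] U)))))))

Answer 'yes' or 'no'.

E1 subexpression sizes:
  R → 3
  π[u,z](R) → 3
  S → 4
  U → 4
  (S ⋈[f=g] U) → 1
  ρ[u/v]((S ⋈[f=g] U)) → 1
  ρ[z/w](ρ[u/v]((S ⋈[f=g] U))) → 1
  π[u,z](ρ[z/w](ρ[u/v]((S ⋈[f=g] U)))) → 1
  (π[u,z](R) − π[u,z](ρ[z/w](ρ[u/v]((S ⋈[f=g] U))))) → 3
  σ[u='s']((π[u,z](R) − π[u,z](ρ[z/w](ρ[u/v]((S ⋈[f=g] U)))))) → 2
  σ[z='t'](σ[u='s']((π[u,z](R) − π[u,z](ρ[z/w](ρ[u/v]((S ⋈[f=g] U))))))) → 1
E2 subexpression sizes:
  R → 3
  π[u,z](R) → 3
  S → 4
  U → 4
  (S ⋈[f=g] U) → 1
  ρ[u/v]((S ⋈[f=g] U)) → 1
  ρ[z/w](ρ[u/v]((S ⋈[f=g] U))) → 1
  π[u,z](ρ[z/w](ρ[u/v]((S ⋈[f=g] U)))) → 1
  (π[u,z](R) − π[u,z](ρ[z/w](ρ[u/v]((S ⋈[f=g] U))))) → 3
  σ[u='s']((π[u,z](R) − π[u,z](ρ[z/w](ρ[u/v]((S ⋈[f=g] U)))))) → 2
  σ[z='s'](σ[u='s']((π[u,z](R) − π[u,z](ρ[z/w](ρ[u/v]((S ⋈[f=g] U))))))) → 0

E1 result:
u | z
s | t
E2 result:
u | z
(0 rows)
Witness: ('s', 't') appears 1× in E1 but 0× in E2.

no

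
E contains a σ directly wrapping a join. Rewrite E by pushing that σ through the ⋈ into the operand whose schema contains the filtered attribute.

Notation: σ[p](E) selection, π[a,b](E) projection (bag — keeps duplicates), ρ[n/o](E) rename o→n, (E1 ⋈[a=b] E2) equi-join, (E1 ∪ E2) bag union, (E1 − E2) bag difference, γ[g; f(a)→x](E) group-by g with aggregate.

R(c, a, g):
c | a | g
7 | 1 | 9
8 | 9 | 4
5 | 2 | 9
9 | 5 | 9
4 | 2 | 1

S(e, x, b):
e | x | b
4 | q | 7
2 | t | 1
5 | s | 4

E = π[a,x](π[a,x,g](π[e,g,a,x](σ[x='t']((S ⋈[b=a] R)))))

σ filters on x, owned by the left side.
E' = π[a,x](π[a,x,g](π[e,g,a,x]((σ[x='t'](S) ⋈[b=a] R))))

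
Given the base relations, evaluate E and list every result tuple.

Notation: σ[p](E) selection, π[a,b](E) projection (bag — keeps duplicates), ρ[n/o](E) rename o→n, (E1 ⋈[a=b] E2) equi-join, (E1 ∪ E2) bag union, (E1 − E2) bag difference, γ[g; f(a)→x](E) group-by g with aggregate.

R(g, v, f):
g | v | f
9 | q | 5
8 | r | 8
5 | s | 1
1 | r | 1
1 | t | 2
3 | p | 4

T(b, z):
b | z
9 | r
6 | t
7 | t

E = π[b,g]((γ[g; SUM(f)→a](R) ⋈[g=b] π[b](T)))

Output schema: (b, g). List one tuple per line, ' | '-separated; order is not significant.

Subexpression sizes:
  R → 6
  γ[g; SUM(f)→a](R) → 5
  T → 3
  π[b](T) → 3
  (γ[g; SUM(f)→a](R) ⋈[g=b] π[b](T)) → 1
  π[b,g]((γ[g; SUM(f)→a](R) ⋈[g=b] π[b](T))) → 1

== RESULT ==
b | g
9 | 9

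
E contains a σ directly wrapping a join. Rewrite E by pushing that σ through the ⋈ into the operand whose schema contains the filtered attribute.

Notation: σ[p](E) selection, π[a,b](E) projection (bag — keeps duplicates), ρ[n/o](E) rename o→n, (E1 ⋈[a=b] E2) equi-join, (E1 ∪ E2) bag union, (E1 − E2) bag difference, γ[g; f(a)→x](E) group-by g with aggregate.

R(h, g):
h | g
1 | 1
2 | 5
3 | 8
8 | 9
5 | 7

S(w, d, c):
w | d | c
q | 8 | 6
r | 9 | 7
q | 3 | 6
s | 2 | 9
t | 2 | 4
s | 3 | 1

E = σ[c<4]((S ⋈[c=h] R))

σ filters on c, owned by the left side.
E' = (σ[c<4](S) ⋈[c=h] R)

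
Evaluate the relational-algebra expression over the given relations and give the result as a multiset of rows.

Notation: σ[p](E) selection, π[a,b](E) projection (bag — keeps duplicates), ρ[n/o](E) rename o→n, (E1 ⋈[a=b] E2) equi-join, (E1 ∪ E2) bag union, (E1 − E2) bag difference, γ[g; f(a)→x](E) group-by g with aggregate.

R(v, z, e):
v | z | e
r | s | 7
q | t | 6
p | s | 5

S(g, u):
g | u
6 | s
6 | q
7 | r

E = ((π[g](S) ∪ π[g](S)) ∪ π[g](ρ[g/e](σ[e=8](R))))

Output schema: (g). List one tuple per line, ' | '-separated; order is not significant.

Subexpression sizes:
  S → 3
  π[g](S) → 3
  S → 3
  π[g](S) → 3
  (π[g](S) ∪ π[g](S)) → 6
  R → 3
  σ[e=8](R) → 0
  ρ[g/e](σ[e=8](R)) → 0
  π[g](ρ[g/e](σ[e=8](R))) → 0
  ((π[g](S) ∪ π[g](S)) ∪ π[g](ρ[g/e](σ[e=8](R)))) → 6

== RESULT ==
g
6
6
6
6
7
7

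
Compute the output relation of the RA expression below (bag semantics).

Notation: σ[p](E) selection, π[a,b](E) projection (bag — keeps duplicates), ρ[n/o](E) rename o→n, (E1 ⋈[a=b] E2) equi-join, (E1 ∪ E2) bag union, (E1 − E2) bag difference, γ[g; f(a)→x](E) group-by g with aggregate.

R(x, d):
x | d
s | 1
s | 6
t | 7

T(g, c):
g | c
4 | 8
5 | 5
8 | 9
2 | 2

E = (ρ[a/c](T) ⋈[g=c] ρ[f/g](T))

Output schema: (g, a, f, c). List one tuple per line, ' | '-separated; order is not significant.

Subexpression sizes:
  T → 4
  ρ[a/c](T) → 4
  T → 4
  ρ[f/g](T) → 4
  (ρ[a/c](T) ⋈[g=c] ρ[f/g](T)) → 3

== RESULT ==
g | a | f | c
2 | 2 | 2 | 2
5 | 5 | 5 | 5
8 | 9 | 4 | 8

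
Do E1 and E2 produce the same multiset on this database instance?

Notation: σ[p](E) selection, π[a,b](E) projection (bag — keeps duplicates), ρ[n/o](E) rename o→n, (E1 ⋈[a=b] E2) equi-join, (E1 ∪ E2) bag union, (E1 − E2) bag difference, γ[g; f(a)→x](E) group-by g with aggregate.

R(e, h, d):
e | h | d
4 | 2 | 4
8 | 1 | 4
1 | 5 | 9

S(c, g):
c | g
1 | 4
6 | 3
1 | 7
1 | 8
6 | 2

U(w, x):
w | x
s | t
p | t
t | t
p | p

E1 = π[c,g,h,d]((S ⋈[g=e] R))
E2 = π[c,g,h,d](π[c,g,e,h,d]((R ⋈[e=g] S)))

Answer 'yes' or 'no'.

E1 stepwise |·|:
  S → 5
  R → 3
  (S ⋈[g=e] R) → 2
  π[c,g,h,d]((S ⋈[g=e] R)) → 2
E2 stepwise |·|:
  R → 3
  S → 5
  (R ⋈[e=g] S) → 2
  π[c,g,e,h,d]((R ⋈[e=g] S)) → 2
  π[c,g,h,d](π[c,g,e,h,d]((R ⋈[e=g] S))) → 2

E1 and E2 produce the same multiset:
c | g | h | d
1 | 4 | 2 | 4
1 | 8 | 1 | 4

yes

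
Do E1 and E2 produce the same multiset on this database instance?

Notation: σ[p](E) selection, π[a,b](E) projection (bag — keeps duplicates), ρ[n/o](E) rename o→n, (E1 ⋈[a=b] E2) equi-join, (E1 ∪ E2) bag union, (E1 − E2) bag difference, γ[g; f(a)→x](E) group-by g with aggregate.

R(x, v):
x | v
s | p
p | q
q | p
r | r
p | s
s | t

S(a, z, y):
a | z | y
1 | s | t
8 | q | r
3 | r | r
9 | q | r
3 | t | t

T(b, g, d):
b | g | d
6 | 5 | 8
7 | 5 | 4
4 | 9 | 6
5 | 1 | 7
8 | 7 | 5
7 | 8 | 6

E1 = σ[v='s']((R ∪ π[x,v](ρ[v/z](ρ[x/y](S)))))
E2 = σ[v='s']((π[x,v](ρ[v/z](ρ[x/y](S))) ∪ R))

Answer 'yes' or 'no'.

E1 per-node cardinality:
  R → 6
  S → 5
  ρ[x/y](S) → 5
  ρ[v/z](ρ[x/y](S)) → 5
  π[x,v](ρ[v/z](ρ[x/y](S))) → 5
  (R ∪ π[x,v](ρ[v/z](ρ[x/y](S)))) → 11
  σ[v='s']((R ∪ π[x,v](ρ[v/z](ρ[x/y](S))))) → 2
E2 per-node cardinality:
  S → 5
  ρ[x/y](S) → 5
  ρ[v/z](ρ[x/y](S)) → 5
  π[x,v](ρ[v/z](ρ[x/y](S))) → 5
  R → 6
  (π[x,v](ρ[v/z](ρ[x/y](S))) ∪ R) → 11
  σ[v='s']((π[x,v](ρ[v/z](ρ[x/y](S))) ∪ R)) → 2

E1 and E2 produce the same multiset:
x | v
p | s
t | s

yes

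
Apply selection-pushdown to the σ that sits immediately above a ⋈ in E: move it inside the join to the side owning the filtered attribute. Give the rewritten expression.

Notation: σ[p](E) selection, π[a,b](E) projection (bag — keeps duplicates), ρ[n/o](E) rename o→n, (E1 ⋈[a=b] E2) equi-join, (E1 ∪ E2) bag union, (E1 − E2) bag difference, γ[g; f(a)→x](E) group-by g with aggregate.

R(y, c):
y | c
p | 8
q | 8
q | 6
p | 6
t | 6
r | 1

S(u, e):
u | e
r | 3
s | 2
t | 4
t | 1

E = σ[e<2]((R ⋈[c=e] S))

σ filters on e, owned by the right side.
E' = (R ⋈[c=e] σ[e<2](S))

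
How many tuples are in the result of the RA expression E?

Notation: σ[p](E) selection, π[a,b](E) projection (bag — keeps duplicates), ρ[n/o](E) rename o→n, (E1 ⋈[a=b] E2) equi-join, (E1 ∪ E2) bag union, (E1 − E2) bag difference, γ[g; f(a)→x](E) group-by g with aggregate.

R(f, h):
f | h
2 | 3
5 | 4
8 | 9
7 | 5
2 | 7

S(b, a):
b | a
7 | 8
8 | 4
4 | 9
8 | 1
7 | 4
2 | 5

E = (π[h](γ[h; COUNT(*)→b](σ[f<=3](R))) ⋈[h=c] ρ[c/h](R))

Per-node cardinality:
  R → 5
  σ[f<=3](R) → 2
  γ[h; COUNT(*)→b](σ[f<=3](R)) → 2
  π[h](γ[h; COUNT(*)→b](σ[f<=3](R))) → 2
  R → 5
  ρ[c/h](R) → 5
  (π[h](γ[h; COUNT(*)→b](σ[f<=3](R))) ⋈[h=c] ρ[c/h](R)) → 2

|E| = 2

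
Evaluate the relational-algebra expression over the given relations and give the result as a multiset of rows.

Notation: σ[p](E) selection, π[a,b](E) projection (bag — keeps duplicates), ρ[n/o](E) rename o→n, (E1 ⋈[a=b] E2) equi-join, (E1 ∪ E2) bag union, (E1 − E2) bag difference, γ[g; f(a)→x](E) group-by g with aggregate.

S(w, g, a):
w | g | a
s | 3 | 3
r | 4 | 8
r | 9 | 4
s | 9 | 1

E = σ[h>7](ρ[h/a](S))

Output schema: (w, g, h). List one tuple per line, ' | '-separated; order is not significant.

Per-node cardinality:
  S → 4
  ρ[h/a](S) → 4
  σ[h>7](ρ[h/a](S)) → 1

== RESULT ==
w | g | h
r | 4 | 8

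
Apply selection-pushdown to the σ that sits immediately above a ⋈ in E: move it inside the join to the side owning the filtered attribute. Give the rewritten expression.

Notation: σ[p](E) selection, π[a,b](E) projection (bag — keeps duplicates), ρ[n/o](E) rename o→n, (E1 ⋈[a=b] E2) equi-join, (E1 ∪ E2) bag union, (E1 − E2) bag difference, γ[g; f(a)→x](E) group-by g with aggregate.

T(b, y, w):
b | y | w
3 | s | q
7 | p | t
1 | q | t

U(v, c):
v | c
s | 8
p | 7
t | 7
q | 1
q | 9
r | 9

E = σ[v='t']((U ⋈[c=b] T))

σ filters on v, owned by the left side.
E' = (σ[v='t'](U) ⋈[c=b] T)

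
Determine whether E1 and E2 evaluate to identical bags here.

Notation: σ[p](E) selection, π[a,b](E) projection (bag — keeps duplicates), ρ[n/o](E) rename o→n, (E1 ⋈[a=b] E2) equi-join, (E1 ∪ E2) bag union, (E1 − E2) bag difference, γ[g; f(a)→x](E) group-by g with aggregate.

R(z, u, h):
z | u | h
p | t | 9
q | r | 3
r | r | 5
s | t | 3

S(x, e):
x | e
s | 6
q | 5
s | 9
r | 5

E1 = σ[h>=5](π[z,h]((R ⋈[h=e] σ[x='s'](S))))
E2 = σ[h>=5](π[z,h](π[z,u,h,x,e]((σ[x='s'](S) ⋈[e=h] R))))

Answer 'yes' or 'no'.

E1 row counts bottom-up:
  R → 4
  S → 4
  σ[x='s'](S) → 2
  (R ⋈[h=e] σ[x='s'](S)) → 1
  π[z,h]((R ⋈[h=e] σ[x='s'](S))) → 1
  σ[h>=5](π[z,h]((R ⋈[h=e] σ[x='s'](S)))) → 1
E2 row counts bottom-up:
  S → 4
  σ[x='s'](S) → 2
  R → 4
  (σ[x='s'](S) ⋈[e=h] R) → 1
  π[z,u,h,x,e]((σ[x='s'](S) ⋈[e=h] R)) → 1
  π[z,h](π[z,u,h,x,e]((σ[x='s'](S) ⋈[e=h] R))) → 1
  σ[h>=5](π[z,h](π[z,u,h,x,e]((σ[x='s'](S) ⋈[e=h] R)))) → 1

E1 and E2 produce the same multiset:
z | h
p | 9

yes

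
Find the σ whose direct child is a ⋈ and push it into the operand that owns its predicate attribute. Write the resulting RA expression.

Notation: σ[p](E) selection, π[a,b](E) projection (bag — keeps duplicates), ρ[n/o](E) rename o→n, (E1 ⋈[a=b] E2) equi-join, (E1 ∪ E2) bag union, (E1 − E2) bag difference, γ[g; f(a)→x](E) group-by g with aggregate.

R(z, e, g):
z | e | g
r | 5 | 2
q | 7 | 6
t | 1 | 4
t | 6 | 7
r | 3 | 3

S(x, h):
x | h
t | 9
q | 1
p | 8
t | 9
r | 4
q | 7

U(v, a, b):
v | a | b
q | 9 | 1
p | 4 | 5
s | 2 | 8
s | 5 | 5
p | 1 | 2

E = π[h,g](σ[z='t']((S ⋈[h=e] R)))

σ filters on z, owned by the right side.
E' = π[h,g]((S ⋈[h=e] σ[z='t'](R)))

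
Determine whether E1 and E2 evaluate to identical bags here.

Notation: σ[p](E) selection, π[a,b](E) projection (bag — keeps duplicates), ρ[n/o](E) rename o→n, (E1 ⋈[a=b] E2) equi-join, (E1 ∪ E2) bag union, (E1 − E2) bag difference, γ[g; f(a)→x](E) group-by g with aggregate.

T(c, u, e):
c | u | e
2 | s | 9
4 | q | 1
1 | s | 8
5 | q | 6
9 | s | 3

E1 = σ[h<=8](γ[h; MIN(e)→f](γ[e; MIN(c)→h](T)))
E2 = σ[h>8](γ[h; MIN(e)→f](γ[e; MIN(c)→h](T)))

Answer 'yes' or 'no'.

E1 subexpression sizes:
  T → 5
  γ[e; MIN(c)→h](T) → 5
  γ[h; MIN(e)→f](γ[e; MIN(c)→h](T)) → 5
  σ[h<=8](γ[h; MIN(e)→f](γ[e; MIN(c)→h](T))) → 4
E2 subexpression sizes:
  T → 5
  γ[e; MIN(c)→h](T) → 5
  γ[h; MIN(e)→f](γ[e; MIN(c)→h](T)) → 5
  σ[h>8](γ[h; MIN(e)→f](γ[e; MIN(c)→h](T))) → 1

E1 result:
h | f
1 | 8
2 | 9
4 | 1
5 | 6
E2 result:
h | f
9 | 3
Witness: (2, 9) appears 1× in E1 but 0× in E2.

no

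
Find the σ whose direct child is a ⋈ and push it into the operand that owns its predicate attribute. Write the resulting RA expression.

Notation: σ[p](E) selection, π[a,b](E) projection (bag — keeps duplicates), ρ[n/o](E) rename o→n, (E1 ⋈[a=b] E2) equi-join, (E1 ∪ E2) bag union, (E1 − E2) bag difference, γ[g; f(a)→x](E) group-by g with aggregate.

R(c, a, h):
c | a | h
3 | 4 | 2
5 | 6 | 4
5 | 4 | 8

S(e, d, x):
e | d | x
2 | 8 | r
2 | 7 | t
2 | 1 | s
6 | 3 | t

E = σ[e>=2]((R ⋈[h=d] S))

σ filters on e, owned by the right side.
E' = (R ⋈[h=d] σ[e>=2](S))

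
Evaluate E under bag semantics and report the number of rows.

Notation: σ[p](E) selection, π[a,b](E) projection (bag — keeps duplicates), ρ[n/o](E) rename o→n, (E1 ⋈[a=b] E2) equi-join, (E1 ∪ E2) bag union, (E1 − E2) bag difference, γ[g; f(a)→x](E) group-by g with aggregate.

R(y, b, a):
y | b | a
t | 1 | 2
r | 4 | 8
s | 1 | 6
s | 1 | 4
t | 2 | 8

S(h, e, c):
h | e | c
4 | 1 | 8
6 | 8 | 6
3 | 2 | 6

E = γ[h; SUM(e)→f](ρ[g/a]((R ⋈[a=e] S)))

Subexpression sizes:
  R → 5
  S → 3
  (R ⋈[a=e] S) → 3
  ρ[g/a]((R ⋈[a=e] S)) → 3
  γ[h; SUM(e)→f](ρ[g/a]((R ⋈[a=e] S))) → 2

|E| = 2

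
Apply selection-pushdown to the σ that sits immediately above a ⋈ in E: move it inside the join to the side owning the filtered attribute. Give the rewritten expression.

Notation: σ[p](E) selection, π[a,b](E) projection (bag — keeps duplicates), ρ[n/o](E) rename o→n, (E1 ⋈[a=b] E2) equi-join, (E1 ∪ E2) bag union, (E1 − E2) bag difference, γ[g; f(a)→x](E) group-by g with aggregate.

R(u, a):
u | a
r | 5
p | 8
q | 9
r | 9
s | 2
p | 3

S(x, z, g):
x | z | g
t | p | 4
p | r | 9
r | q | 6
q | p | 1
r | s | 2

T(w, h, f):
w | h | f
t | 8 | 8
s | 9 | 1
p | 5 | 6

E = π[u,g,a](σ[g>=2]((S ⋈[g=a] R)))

σ filters on g, owned by the left side.
E' = π[u,g,a]((σ[g>=2](S) ⋈[g=a] R))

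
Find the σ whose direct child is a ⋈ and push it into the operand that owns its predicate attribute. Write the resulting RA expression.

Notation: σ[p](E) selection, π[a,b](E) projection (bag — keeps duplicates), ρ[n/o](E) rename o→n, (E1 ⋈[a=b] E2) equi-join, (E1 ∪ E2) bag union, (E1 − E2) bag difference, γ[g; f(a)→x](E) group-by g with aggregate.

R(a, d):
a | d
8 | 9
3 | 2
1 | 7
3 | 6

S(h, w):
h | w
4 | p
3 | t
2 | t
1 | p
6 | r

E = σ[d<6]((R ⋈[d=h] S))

σ filters on d, owned by the left side.
E' = (σ[d<6](R) ⋈[d=h] S)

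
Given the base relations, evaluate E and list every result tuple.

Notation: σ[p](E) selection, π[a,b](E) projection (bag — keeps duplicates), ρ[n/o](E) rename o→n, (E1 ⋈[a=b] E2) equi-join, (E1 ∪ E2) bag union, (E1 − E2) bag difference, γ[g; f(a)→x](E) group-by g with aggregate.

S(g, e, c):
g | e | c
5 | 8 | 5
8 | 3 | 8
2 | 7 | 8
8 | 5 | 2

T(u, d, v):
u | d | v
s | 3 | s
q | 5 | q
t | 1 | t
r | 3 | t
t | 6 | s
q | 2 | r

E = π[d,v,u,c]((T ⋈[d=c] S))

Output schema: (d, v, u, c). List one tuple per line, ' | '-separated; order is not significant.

Per-node cardinality:
  T → 6
  S → 4
  (T ⋈[d=c] S) → 2
  π[d,v,u,c]((T ⋈[d=c] S)) → 2

== RESULT ==
d | v | u | c
2 | r | q | 2
5 | q | q | 5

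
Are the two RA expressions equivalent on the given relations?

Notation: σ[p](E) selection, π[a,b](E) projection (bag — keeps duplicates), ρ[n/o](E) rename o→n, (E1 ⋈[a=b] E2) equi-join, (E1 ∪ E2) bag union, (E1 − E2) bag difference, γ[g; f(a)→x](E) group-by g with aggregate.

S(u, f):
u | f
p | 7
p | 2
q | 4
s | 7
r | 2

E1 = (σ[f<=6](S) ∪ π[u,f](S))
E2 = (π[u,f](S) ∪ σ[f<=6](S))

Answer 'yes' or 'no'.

E1 subexpression sizes:
  S → 5
  σ[f<=6](S) → 3
  S → 5
  π[u,f](S) → 5
  (σ[f<=6](S) ∪ π[u,f](S)) → 8
E2 subexpression sizes:
  S → 5
  π[u,f](S) → 5
  S → 5
  σ[f<=6](S) → 3
  (π[u,f](S) ∪ σ[f<=6](S)) → 8

E1 and E2 produce the same multiset:
u | f
p | 2
p | 2
p | 7
q | 4
q | 4
r | 2
r | 2
s | 7

yes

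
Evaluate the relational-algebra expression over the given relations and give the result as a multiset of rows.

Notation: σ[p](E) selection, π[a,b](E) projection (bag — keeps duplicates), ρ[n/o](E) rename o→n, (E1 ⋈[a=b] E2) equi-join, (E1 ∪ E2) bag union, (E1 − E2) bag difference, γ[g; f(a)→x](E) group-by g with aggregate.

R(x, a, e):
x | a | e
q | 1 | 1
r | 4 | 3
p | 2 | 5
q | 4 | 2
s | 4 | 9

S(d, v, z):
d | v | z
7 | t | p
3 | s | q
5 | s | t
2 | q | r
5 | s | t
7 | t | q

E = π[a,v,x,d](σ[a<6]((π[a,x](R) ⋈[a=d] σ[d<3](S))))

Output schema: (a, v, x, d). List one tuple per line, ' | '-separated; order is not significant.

Subexpression sizes:
  R → 5
  π[a,x](R) → 5
  S → 6
  σ[d<3](S) → 1
  (π[a,x](R) ⋈[a=d] σ[d<3](S)) → 1
  σ[a<6]((π[a,x](R) ⋈[a=d] σ[d<3](S))) → 1
  π[a,v,x,d](σ[a<6]((π[a,x](R) ⋈[a=d] σ[d<3](S)))) → 1

== RESULT ==
a | v | x | d
2 | q | p | 2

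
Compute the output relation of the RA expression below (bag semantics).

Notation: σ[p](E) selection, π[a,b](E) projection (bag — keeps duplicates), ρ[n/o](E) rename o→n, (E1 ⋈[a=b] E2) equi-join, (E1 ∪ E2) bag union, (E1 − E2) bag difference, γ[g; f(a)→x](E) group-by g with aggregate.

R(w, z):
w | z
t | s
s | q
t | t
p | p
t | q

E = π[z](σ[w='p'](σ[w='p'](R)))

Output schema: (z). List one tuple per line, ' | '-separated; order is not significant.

Stepwise |·|:
  R → 5
  σ[w='p'](R) → 1
  σ[w='p'](σ[w='p'](R)) → 1
  π[z](σ[w='p'](σ[w='p'](R))) → 1

== RESULT ==
z
p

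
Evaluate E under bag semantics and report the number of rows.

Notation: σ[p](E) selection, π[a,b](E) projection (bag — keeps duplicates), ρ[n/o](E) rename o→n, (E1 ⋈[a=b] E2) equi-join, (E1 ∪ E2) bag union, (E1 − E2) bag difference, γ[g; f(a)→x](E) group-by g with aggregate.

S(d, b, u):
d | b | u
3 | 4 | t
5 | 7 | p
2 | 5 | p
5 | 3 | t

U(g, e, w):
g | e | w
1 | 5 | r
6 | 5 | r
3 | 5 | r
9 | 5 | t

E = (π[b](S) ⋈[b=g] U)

Row counts bottom-up:
  S → 4
  π[b](S) → 4
  U → 4
  (π[b](S) ⋈[b=g] U) → 1

|E| = 1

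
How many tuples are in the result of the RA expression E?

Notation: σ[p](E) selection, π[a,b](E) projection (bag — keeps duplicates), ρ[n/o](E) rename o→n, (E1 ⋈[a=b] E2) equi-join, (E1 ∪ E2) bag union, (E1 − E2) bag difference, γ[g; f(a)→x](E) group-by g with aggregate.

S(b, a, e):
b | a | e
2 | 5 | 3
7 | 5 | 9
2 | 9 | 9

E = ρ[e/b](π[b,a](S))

Stepwise |·|:
  S → 3
  π[b,a](S) → 3
  ρ[e/b](π[b,a](S)) → 3

|E| = 3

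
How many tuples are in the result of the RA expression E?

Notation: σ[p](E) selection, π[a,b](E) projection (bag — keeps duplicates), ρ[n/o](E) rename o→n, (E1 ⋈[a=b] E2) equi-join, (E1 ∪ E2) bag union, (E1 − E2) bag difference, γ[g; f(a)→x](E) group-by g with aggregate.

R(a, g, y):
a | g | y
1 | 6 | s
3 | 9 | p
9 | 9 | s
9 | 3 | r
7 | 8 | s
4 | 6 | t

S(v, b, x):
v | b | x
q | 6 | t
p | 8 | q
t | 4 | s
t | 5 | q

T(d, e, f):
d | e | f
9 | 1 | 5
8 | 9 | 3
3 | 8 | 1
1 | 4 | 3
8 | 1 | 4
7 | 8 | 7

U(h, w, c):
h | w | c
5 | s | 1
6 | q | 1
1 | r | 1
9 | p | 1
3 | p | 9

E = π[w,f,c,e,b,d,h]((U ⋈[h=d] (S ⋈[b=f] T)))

Subexpression sizes:
  U → 5
  S → 4
  T → 6
  (S ⋈[b=f] T) → 2
  (U ⋈[h=d] (S ⋈[b=f] T)) → 1
  π[w,f,c,e,b,d,h]((U ⋈[h=d] (S ⋈[b=f] T))) → 1

|E| = 1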